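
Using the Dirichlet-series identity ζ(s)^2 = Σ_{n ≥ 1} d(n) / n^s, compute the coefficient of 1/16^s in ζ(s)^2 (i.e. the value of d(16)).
d(16) = 5

ζ(s)^2 = (Σ 1/m^s)(Σ 1/k^s). The coefficient of 1/n^s in the product is the number of ordered pairs (m, k) with mk = n, which equals d(n). For n = 16, divisors are [1, 2, 4, 8, 16], so d(16) = 5.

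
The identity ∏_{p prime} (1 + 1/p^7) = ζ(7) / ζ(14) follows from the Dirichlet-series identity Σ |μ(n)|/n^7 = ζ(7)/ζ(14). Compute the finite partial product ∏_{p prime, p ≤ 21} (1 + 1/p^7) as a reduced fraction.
∏ = 1068826090093603336253543016500022477644576/1060040977976779320486482915314295925421875

The primes p ≤ 21 are [2, 3, 5, 7, 11, 13, 17, 19]. For each, (1 + 1/p^7) = (p^7 + 1)/p^7. Multiplying these fractions over p ∈ [2, 3, 5, 7, 11, 13, 17, 19] gives 1068826090093603336253543016500022477644576/1060040977976779320486482915314295925421875. (In the limit P → ∞ this tends to ζ(7)/ζ(14).)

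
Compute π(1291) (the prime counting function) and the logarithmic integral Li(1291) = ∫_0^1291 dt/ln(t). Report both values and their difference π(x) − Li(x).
π(1291) = 210;  Li(1291) ≈ 218.94;  π(x) − Li(x) ≈ -8.94.

Direct count of primes ≤ 1291 gives π(1291) = 210. Numerical evaluation of the logarithmic integral gives Li(1291) ≈ 218.94. The difference π(x) − Li(x) ≈ -8.94 is typically negative for small/moderate x (Li(x) overestimates), though Littlewood's theorem shows this sign changes infinitely often.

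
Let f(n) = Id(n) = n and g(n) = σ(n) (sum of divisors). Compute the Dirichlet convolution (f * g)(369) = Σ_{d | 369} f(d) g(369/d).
(Id * σ)(369) = 2822

Divisors of 369: [1, 3, 9, 41, 123, 369]. For each d | 369:
  d = 1: Id(1) · σ(369/1) = 1 · 546 = 546
  d = 3: Id(3) · σ(369/3) = 3 · 168 = 504
  d = 9: Id(9) · σ(369/9) = 9 · 42 = 378
  d = 41: Id(41) · σ(369/41) = 41 · 13 = 533
  d = 123: Id(123) · σ(369/123) = 123 · 4 = 492
  d = 369: Id(369) · σ(369/369) = 369 · 1 = 369
Summing: (Id * σ)(369) = 546 + 504 + 378 + 533 + 492 + 369 = 2822.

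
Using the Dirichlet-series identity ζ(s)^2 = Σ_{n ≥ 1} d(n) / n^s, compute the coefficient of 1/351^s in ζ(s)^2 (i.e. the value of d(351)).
d(351) = 8

ζ(s)^2 = (Σ 1/m^s)(Σ 1/k^s). The coefficient of 1/n^s in the product is the number of ordered pairs (m, k) with mk = n, which equals d(n). For n = 351, divisors are [1, 3, 9, 13, 27, 39, 117, 351], so d(351) = 8.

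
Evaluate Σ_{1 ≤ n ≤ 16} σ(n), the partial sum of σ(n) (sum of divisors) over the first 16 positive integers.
Σ_{n ≤ 16} σ(n) = 220

Compute σ(n) for each 1 ≤ n ≤ 16: σ(1) = 1, σ(2) = 3, σ(3) = 4, σ(4) = 7, σ(5) = 6, σ(6) = 12, σ(7) = 8, σ(8) = 15, σ(9) = 13, σ(10) = 18, σ(11) = 12, σ(12) = 28, σ(13) = 14, σ(14) = 24, σ(15) = 24, σ(16) = 31. Summing all 16 values: 220. (Average order: Σ_{n ≤ x} σ(n) ~ (π²/12) x². For x = 16, (π²/12)·16² ≈ 210.55.)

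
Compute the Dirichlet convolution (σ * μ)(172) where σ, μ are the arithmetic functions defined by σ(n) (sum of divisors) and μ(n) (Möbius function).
(σ * μ)(172) = 172

Divisors of 172: [1, 2, 4, 43, 86, 172]. For each d | 172:
  d = 1: σ(1) · μ(172/1) = 1 · 0 = 0
  d = 2: σ(2) · μ(172/2) = 3 · 1 = 3
  d = 4: σ(4) · μ(172/4) = 7 · -1 = -7
  d = 43: σ(43) · μ(172/43) = 44 · 0 = 0
  d = 86: σ(86) · μ(172/86) = 132 · -1 = -132
  d = 172: σ(172) · μ(172/172) = 308 · 1 = 308
Summing: (σ * μ)(172) = 0 + 3 + -7 + 0 + -132 + 308 = 172.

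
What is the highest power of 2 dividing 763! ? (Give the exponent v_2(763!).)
v_2(763!) = 755

Legendre's formula: v_p(n!) = Σ_{k ≥ 1} ⌊n / p^k⌋. For p = 2, n = 763, the terms are:
  ⌊763/2^1⌋ = ⌊763/2⌋ = 381
  ⌊763/2^2⌋ = ⌊763/4⌋ = 190
  ⌊763/2^3⌋ = ⌊763/8⌋ = 95
  ⌊763/2^4⌋ = ⌊763/16⌋ = 47
  ⌊763/2^5⌋ = ⌊763/32⌋ = 23
  ⌊763/2^6⌋ = ⌊763/64⌋ = 11
  ⌊763/2^7⌋ = ⌊763/128⌋ = 5
  ⌊763/2^8⌋ = ⌊763/256⌋ = 2
  ⌊763/2^9⌋ = ⌊763/512⌋ = 1
(the next term ⌊763/2^10⌋ = 0, terminating the sum). Summing: v_2(763!) = 381 + 190 + 95 + 47 + 23 + 11 + 5 + 2 + 1 = 755.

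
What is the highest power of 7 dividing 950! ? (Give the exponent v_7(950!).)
v_7(950!) = 156

Legendre's formula: v_p(n!) = Σ_{k ≥ 1} ⌊n / p^k⌋. For p = 7, n = 950, the terms are:
  ⌊950/7^1⌋ = ⌊950/7⌋ = 135
  ⌊950/7^2⌋ = ⌊950/49⌋ = 19
  ⌊950/7^3⌋ = ⌊950/343⌋ = 2
(the next term ⌊950/7^4⌋ = 0, terminating the sum). Summing: v_7(950!) = 135 + 19 + 2 = 156.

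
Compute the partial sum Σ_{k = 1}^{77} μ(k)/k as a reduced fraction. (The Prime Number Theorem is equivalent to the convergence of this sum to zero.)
Σ μ(k)/k = 877316785444551755504875/4072968059924902415062132347

Values of μ(k) for 1 ≤ k ≤ 77: μ(1) = 1, μ(2) = -1, μ(3) = -1, μ(5) = -1, μ(6) = 1, μ(7) = -1, μ(10) = 1, μ(11) = -1, μ(13) = -1, μ(14) = 1, μ(15) = 1, μ(17) = -1, μ(19) = -1, μ(21) = 1, μ(22) = 1, μ(23) = -1, μ(26) = 1, μ(29) = -1, μ(30) = -1, μ(31) = -1, μ(33) = 1, μ(34) = 1, μ(35) = 1, μ(37) = -1, μ(38) = 1, μ(39) = 1, μ(41) = -1, μ(42) = -1, μ(43) = -1, μ(46) = 1, μ(47) = -1, μ(51) = 1, μ(53) = -1, μ(55) = 1, μ(57) = 1, μ(58) = 1, μ(59) = -1, μ(61) = -1, μ(62) = 1, μ(65) = 1, μ(66) = -1, μ(67) = -1, μ(69) = 1, μ(70) = -1, μ(71) = -1, μ(73) = -1, μ(74) = 1, μ(77) = 1, with μ = 0 on non-squarefree integers. Summing μ(k)/k for k where μ(k) ≠ 0 gives 877316785444551755504875/4072968059924902415062132347 ≈ 0.0002. (PNT ⟺ this sum → 0 as n → ∞.)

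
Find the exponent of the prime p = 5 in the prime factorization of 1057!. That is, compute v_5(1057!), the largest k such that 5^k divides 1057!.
v_5(1057!) = 262

Legendre's formula: v_p(n!) = Σ_{k ≥ 1} ⌊n / p^k⌋. For p = 5, n = 1057, the terms are:
  ⌊1057/5^1⌋ = ⌊1057/5⌋ = 211
  ⌊1057/5^2⌋ = ⌊1057/25⌋ = 42
  ⌊1057/5^3⌋ = ⌊1057/125⌋ = 8
  ⌊1057/5^4⌋ = ⌊1057/625⌋ = 1
(the next term ⌊1057/5^5⌋ = 0, terminating the sum). Summing: v_5(1057!) = 211 + 42 + 8 + 1 = 262.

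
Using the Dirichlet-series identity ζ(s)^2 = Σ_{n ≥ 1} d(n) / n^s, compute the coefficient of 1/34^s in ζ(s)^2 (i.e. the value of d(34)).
d(34) = 4

ζ(s)^2 = (Σ 1/m^s)(Σ 1/k^s). The coefficient of 1/n^s in the product is the number of ordered pairs (m, k) with mk = n, which equals d(n). For n = 34, divisors are [1, 2, 17, 34], so d(34) = 4.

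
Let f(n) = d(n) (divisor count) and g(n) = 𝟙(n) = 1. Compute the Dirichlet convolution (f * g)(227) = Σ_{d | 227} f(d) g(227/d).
(d * 𝟙)(227) = 3

Divisors of 227: [1, 227]. For each d | 227:
  d = 1: d(1) · 𝟙(227/1) = 1 · 1 = 1
  d = 227: d(227) · 𝟙(227/227) = 2 · 1 = 2
Summing: (d * 𝟙)(227) = 1 + 2 = 3.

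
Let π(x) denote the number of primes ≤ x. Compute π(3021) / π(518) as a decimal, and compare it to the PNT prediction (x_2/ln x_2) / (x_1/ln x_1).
π(3021)/π(518) = 433/97 ≈ 4.4639;  PNT prediction ≈ 4.5487.

π(518) = 97 and π(3021) = 433, so π(3021)/π(518) ≈ 4.4639. The PNT-predicted ratio is (3021/ln(3021)) / (518/ln(518)) ≈ 4.5487. The two agree to within a few percent, as expected.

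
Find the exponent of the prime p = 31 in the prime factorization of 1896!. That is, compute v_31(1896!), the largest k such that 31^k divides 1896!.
v_31(1896!) = 62

Legendre's formula: v_p(n!) = Σ_{k ≥ 1} ⌊n / p^k⌋. For p = 31, n = 1896, the terms are:
  ⌊1896/31^1⌋ = ⌊1896/31⌋ = 61
  ⌊1896/31^2⌋ = ⌊1896/961⌋ = 1
(the next term ⌊1896/31^3⌋ = 0, terminating the sum). Summing: v_31(1896!) = 61 + 1 = 62.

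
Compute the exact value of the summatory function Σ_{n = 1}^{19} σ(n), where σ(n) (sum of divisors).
Σ_{n ≤ 19} σ(n) = 297

Compute σ(n) for each 1 ≤ n ≤ 19: σ(1) = 1, σ(2) = 3, σ(3) = 4, σ(4) = 7, σ(5) = 6, σ(6) = 12, σ(7) = 8, σ(8) = 15, σ(9) = 13, σ(10) = 18, σ(11) = 12, σ(12) = 28, σ(13) = 14, σ(14) = 24, σ(15) = 24, σ(16) = 31, σ(17) = 18, σ(18) = 39, σ(19) = 20. Summing all 19 values: 297. (Average order: Σ_{n ≤ x} σ(n) ~ (π²/12) x². For x = 19, (π²/12)·19² ≈ 296.91.)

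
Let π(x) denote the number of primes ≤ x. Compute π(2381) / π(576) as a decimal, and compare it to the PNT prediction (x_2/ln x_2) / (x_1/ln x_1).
π(2381)/π(576) = 353/105 ≈ 3.3619;  PNT prediction ≈ 3.3792.

π(576) = 105 and π(2381) = 353, so π(2381)/π(576) ≈ 3.3619. The PNT-predicted ratio is (2381/ln(2381)) / (576/ln(576)) ≈ 3.3792. The two agree to within a few percent, as expected.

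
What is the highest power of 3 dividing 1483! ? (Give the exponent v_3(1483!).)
v_3(1483!) = 738

Legendre's formula: v_p(n!) = Σ_{k ≥ 1} ⌊n / p^k⌋. For p = 3, n = 1483, the terms are:
  ⌊1483/3^1⌋ = ⌊1483/3⌋ = 494
  ⌊1483/3^2⌋ = ⌊1483/9⌋ = 164
  ⌊1483/3^3⌋ = ⌊1483/27⌋ = 54
  ⌊1483/3^4⌋ = ⌊1483/81⌋ = 18
  ⌊1483/3^5⌋ = ⌊1483/243⌋ = 6
  ⌊1483/3^6⌋ = ⌊1483/729⌋ = 2
(the next term ⌊1483/3^7⌋ = 0, terminating the sum). Summing: v_3(1483!) = 494 + 164 + 54 + 18 + 6 + 2 = 738.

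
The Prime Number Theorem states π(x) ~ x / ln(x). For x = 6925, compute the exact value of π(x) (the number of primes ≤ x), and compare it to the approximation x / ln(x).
π(6925) = 890;  x/ln(x) ≈ 783.11;  relative error ≈ 12.01%.

Directly count primes up to 6925: π(6925) = 890. The PNT approximation gives 6925/ln(6925) ≈ 6925/8.84289 ≈ 783.11. Relative error (π(x) − x/ln(x)) / π(x) ≈ 12.01%; the approximation is known to undercount slightly (Li(x) is a better estimate).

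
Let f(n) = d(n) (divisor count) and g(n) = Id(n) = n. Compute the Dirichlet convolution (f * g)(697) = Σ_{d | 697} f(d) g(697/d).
(d * Id)(697) = 817

Divisors of 697: [1, 17, 41, 697]. For each d | 697:
  d = 1: d(1) · Id(697/1) = 1 · 697 = 697
  d = 17: d(17) · Id(697/17) = 2 · 41 = 82
  d = 41: d(41) · Id(697/41) = 2 · 17 = 34
  d = 697: d(697) · Id(697/697) = 4 · 1 = 4
Summing: (d * Id)(697) = 697 + 82 + 34 + 4 = 817.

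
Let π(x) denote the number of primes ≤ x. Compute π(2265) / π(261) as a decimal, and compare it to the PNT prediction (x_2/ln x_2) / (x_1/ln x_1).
π(2265)/π(261) = 335/55 ≈ 6.0909;  PNT prediction ≈ 6.2508.

π(261) = 55 and π(2265) = 335, so π(2265)/π(261) ≈ 6.0909. The PNT-predicted ratio is (2265/ln(2265)) / (261/ln(261)) ≈ 6.2508. The two agree to within a few percent, as expected.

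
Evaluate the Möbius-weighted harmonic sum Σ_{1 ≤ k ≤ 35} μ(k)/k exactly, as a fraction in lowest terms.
Σ μ(k)/k = 2562470143/100280245065

Values of μ(k) for 1 ≤ k ≤ 35: μ(1) = 1, μ(2) = -1, μ(3) = -1, μ(5) = -1, μ(6) = 1, μ(7) = -1, μ(10) = 1, μ(11) = -1, μ(13) = -1, μ(14) = 1, μ(15) = 1, μ(17) = -1, μ(19) = -1, μ(21) = 1, μ(22) = 1, μ(23) = -1, μ(26) = 1, μ(29) = -1, μ(30) = -1, μ(31) = -1, μ(33) = 1, μ(34) = 1, μ(35) = 1, with μ = 0 on non-squarefree integers. Summing μ(k)/k for k where μ(k) ≠ 0 gives 2562470143/100280245065 ≈ 0.0256. (PNT ⟺ this sum → 0 as n → ∞.)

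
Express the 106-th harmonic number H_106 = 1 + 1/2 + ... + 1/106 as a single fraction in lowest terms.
H_106 = 760893664482154975191407476065305792641722041/145060212702939779988529042870810778780278080

Direct summation: H_106 = 1 + 1/2 + ... + 1/106. The least common denominator is lcm(1, ..., 106) = 725301063514698899942645214354053893901390400; over this denominator the numerator is 725301063514698899942645214354053893901390400 + 362650531757349449971322607177026946950695200 + 241767021171566299980881738118017964633796800 + 181325265878674724985661303588513473475347600 + 145060212702939779988529042870810778780278080 + 120883510585783149990440869059008982316898400 + 103614437644956985706092173479150556271627200 + 90662632939337362492830651794256736737673800 + 80589007057188766660293912706005988211265600 + 72530106351469889994264521435405389390139040 + 65936460319518081812967746759459444900126400 + 60441755292891574995220434529504491158449200 + 55792389501130684610972708796465684146260800 + 51807218822478492853046086739575278135813600 + 48353404234313259996176347623603592926759360 + 45331316469668681246415325897128368368836900 + 42664768442041111761332071432591405523611200 + 40294503528594383330146956353002994105632800 + 38173740184984152628560274439687047047441600 + 36265053175734944997132260717702694695069520 + 34538145881652328568697391159716852090542400 + 32968230159759040906483873379729722450063200 + 31534828848465169562723704971915386691364800 + 30220877646445787497610217264752245579224600 + 29012042540587955997705808574162155756055616 + 27896194750565342305486354398232842073130400 + 26863002352396255553431304235335329403755200 + 25903609411239246426523043369787639067906800 + 25010381500506858618711903943243237720737600 + 24176702117156629998088173811801796463379680 + 23396808500474158062665974656582383674238400 + 22665658234834340623207662948564184184418450 + 21978820106506027270989248919819814966708800 + 21332384221020555880666035716295702761805600 + 20722887528991397141218434695830111254325440 + 20147251764297191665073478176501497052816400 + 19602731446343213511963384171731186321659200 + 19086870092492076314280137219843523523720800 + 18597463167043561536990902932155228048753600 + 18132526587867472498566130358851347347534760 + 17690269841821924388845005228147655948814400 + 17269072940826164284348695579858426045271200 + 16867466593365090696340586380326834741892800 + 16484115079879520453241936689864861225031600 + 16117801411437753332058782541201197642253120 + 15767414424232584781361852485957693345682400 + 15431937521589338296652025837320295614923200 + 15110438823222893748805108632376122789612300 + 14802062520708140815156024782735793753089600 + 14506021270293977998852904287081077878027808 + 14221589480680370587110690477530468507870400 + 13948097375282671152743177199116421036565200 + 13684925726692432074389532346302903658516800 + 13431501176198127776715652117667664701877600 + 13187292063903616362593549351891888980025280 + 12951804705619623213261521684893819533953400 + 12724580061661384209520091479895682349147200 + 12505190750253429309355951971621618860368800 + 12293238364655913558349918887356845659345600 + 12088351058578314999044086905900898231689840 + 11890181369093424589223692038591047441006400 + 11698404250237079031332987328291191837119200 + 11512715293884109522899130386572284030180800 + 11332829117417170311603831474282092092209225 + 11158477900226136922194541759293136829252160 + 10989410053253013635494624459909907483354400 + 10825389007682073133472316632150058117931200 + 10666192110510277940333017858147851380902800 + 10511609616155056520907901657305128897121600 + 10361443764495698570609217347915055627162720 + 10215507936826745069614721328930336533822400 + 10073625882148595832536739088250748526408200 + 9935631007050669862228016634987039642484800 + 9801365723171606755981692085865593160829600 + 9670680846862651999235269524720718585351872 + 9543435046246038157140068609921761761860400 + 9419494331359725973281106679922777842875200 + 9298731583521780768495451466077614024376800 + 9181026120439226581552471067772834100017600 + 9066263293933736249283065179425673673767380 + 8954334117465418517810434745111776467918400 + 8845134920910962194422502614073827974407200 + 8738567030297577107742713425952456553028800 + 8634536470413082142174347789929213022635600 + 8532953688408222352266414286518281104722240 + 8433733296682545348170293190163417370946400 + 8336793833502286206237301314414412573579200 + 8242057539939760226620968344932430612515800 + 8149450151850549437557811397236560605633600 + 8058900705718876666029391270600598821126560 + 7970341357304383515853244113780812020894400 + 7883707212116292390680926242978846672841200 + 7798936166824719354221991552194127891412800 + 7715968760794669148326012918660147807461600 + 7634748036996830525712054887937409409488320 + 7555219411611446874402554316188061394806150 + 7477330551697926803532424890247978287643200 + 7401031260354070407578012391367896876544800 + 7326273368835342423663082973273271655569600 + 7253010635146988999426452143540538939013904 + 7181198648660385147946982320337167266350400 + 7110794740340185293555345238765234253935200 + 7041757898200960193617914702466542659236800 + 6974048687641335576371588599558210518282600 + 6907629176330465713739478231943370418108480 + 6842462863346216037194766173151451829258400 = 3804468322410774875957037380326528963208610205, so H_106 = 3804468322410774875957037380326528963208610205/725301063514698899942645214354053893901390400; reducing by gcd(3804468322410774875957037380326528963208610205, 725301063514698899942645214354053893901390400) = 5 gives 760893664482154975191407476065305792641722041/145060212702939779988529042870810778780278080 ≈ 5.24536. (The PNT-adjacent estimate ln(106) + γ ≈ 5.24065 matches within O(1/n).)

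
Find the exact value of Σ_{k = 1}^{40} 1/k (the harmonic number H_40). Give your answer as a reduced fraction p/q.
H_40 = 2078178381193813/485721041551200

Direct summation: H_40 = 1 + 1/2 + ... + 1/40. The least common denominator is lcm(1, ..., 40) = 5342931457063200; over this denominator the numerator is 5342931457063200 + 2671465728531600 + 1780977152354400 + 1335732864265800 + 1068586291412640 + 890488576177200 + 763275922437600 + 667866432132900 + 593659050784800 + 534293145706320 + 485721041551200 + 445244288088600 + 410994727466400 + 381637961218800 + 356195430470880 + 333933216066450 + 314290085709600 + 296829525392400 + 281206918792800 + 267146572853160 + 254425307479200 + 242860520775600 + 232301367698400 + 222622144044300 + 213717258282528 + 205497363733200 + 197886350261600 + 190818980609400 + 184239015760800 + 178097715235440 + 172352627647200 + 166966608033225 + 161907013850400 + 157145042854800 + 152655184487520 + 148414762696200 + 144403552893600 + 140603459396400 + 136998242488800 + 133573286426580 = 22859962193131943, so H_40 = 22859962193131943/5342931457063200; reducing by gcd(22859962193131943, 5342931457063200) = 11 gives 2078178381193813/485721041551200 ≈ 4.27854. (The PNT-adjacent estimate ln(40) + γ ≈ 4.26610 matches within O(1/n).)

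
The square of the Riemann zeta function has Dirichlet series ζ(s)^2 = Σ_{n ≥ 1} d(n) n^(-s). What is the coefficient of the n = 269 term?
d(269) = 2

ζ(s)^2 = (Σ 1/m^s)(Σ 1/k^s). The coefficient of 1/n^s in the product is the number of ordered pairs (m, k) with mk = n, which equals d(n). For n = 269, divisors are [1, 269], so d(269) = 2.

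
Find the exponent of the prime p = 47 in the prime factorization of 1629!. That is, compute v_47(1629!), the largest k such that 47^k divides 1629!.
v_47(1629!) = 34

Legendre's formula: v_p(n!) = Σ_{k ≥ 1} ⌊n / p^k⌋. For p = 47, n = 1629, the terms are:
  ⌊1629/47^1⌋ = ⌊1629/47⌋ = 34
(the next term ⌊1629/47^2⌋ = 0, terminating the sum). Summing: v_47(1629!) = 34 = 34.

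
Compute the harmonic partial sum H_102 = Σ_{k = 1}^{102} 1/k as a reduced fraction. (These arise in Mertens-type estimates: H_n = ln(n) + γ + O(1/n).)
H_102 = 1466680552926312970266451896162877432149019/281670315928038407744716588098661706369472

Direct summation: H_102 = 1 + 1/2 + ... + 1/102. The least common denominator is lcm(1, ..., 102) = 7041757898200960193617914702466542659236800; over this denominator the numerator is 7041757898200960193617914702466542659236800 + 3520878949100480096808957351233271329618400 + 2347252632733653397872638234155514219745600 + 1760439474550240048404478675616635664809200 + 1408351579640192038723582940493308531847360 + 1173626316366826698936319117077757109872800 + 1005965414028708599088273528923791808462400 + 880219737275120024202239337808317832404600 + 782417544244551132624212744718504739915200 + 704175789820096019361791470246654265923680 + 640159808927360017601628609315140241748800 + 586813158183413349468159558538878554936400 + 541673684476996937970608823266657127633600 + 502982707014354299544136764461895904231200 + 469450526546730679574527646831102843949120 + 440109868637560012101119668904158916202300 + 414221052835350599624583217792149568190400 + 391208772122275566312106372359252369957600 + 370618836747418957558837615919291718907200 + 352087894910048009680895735123327132961840 + 335321804676236199696091176307930602820800 + 320079904463680008800814304657570120874400 + 306163386878302617113822378368110550401600 + 293406579091706674734079779269439277468200 + 281670315928038407744716588098661706369472 + 270836842238498468985304411633328563816800 + 260805848081517044208070914906168246638400 + 251491353507177149772068382230947952115600 + 242819237868998627366134989740225608939200 + 234725263273365339787263823415551421974560 + 227153480587127748181223054918275569652800 + 220054934318780006050559834452079458101150 + 213386602975786672533876203105046747249600 + 207110526417675299812291608896074784095200 + 201193082805741719817654705784758361692480 + 195604386061137783156053186179626184978800 + 190317781032458383611294991958555207006400 + 185309418373709478779418807959645859453600 + 180557894825665645990202941088885709211200 + 176043947455024004840447867561663566480920 + 171750192639047809600436943962598601444800 + 167660902338118099848045588153965301410400 + 163761811586068841712044527964338201377600 + 160039952231840004400407152328785060437200 + 156483508848910226524842548943700947983040 + 153081693439151308556911189184055275200800 + 149824636131935323268466270265245588494400 + 146703289545853337367039889634719638734100 + 143709344861244085584039075560541686923200 + 140835157964019203872358294049330853184736 + 138073684278450199874861072597383189396800 + 135418421119249234492652205816664281908400 + 132863356569829437615432352876727219985600 + 130402924040758522104035457453084123319200 + 128031961785472003520325721863028048349760 + 125745676753588574886034191115473976057800 + 123539612249139652519612538639763906302400 + 121409618934499313683067494870112804469600 + 119351828783067121925727367838415977275200 + 117362631636682669893631911707775710987280 + 115438654068868199895375650860107256708800 + 113576740293563874090611527459137784826400 + 111773934892078733232030392102643534273600 + 110027467159390003025279917226039729050575 + 108334736895399387594121764653331425526720 + 106693301487893336266938101552523373624800 + 105100864152253137218177831380097651630400 + 103555263208837649906145804448037392047600 + 102054462292767539037940792789370183467200 + 100596541402870859908827352892379180846240 + 99179688707055777374900207076993558580800 + 97802193030568891578026593089813092489400 + 96462436961656988953670064417349899441600 + 95158890516229191805647495979277603503200 + 93890105309346135914905529366220568789824 + 92654709186854739389709403979822929726800 + 91451401275337145371661229902162891678400 + 90278947412832822995101470544442854605600 + 89136175926594432830606515221095476699200 + 88021973727512002420223933780831783240460 + 86935282693839014736023638302056082212800 + 85875096319523904800218471981299300722400 + 84840456604830845706239936174295694689600 + 83830451169059049924022794076982650705200 + 82844210567070119924916643558429913638080 + 81880905793034420856022263982169100688800 + 80939745956332875788711663246741869646400 + 80019976115920002200203576164392530218600 + 79120875260684945995706906769286996171200 + 78241754424455113262421274471850473991520 + 77381954925285276852944117609522446804800 + 76540846719575654278455594592027637600400 + 75717826862375916060407684972758523217600 + 74912318065967661634233135132622794247200 + 74123767349483791511767523183858343781440 + 73351644772926668683519944817359819367050 + 72595442249494434985751697963572604734400 + 71854672430622042792019537780270843461600 + 71128867658595557511292067701682249083200 + 70417578982009601936179147024665426592368 + 69720375229712477164533808935312303556800 + 69036842139225099937430536298691594698400 = 36667013823157824256661297404071935803725475, so H_102 = 36667013823157824256661297404071935803725475/7041757898200960193617914702466542659236800; reducing by gcd(36667013823157824256661297404071935803725475, 7041757898200960193617914702466542659236800) = 25 gives 1466680552926312970266451896162877432149019/281670315928038407744716588098661706369472 ≈ 5.20708. (The PNT-adjacent estimate ln(102) + γ ≈ 5.20219 matches within O(1/n).)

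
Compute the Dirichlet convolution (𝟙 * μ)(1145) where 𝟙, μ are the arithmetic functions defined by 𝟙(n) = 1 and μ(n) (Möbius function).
(𝟙 * μ)(1145) = 0

Divisors of 1145: [1, 5, 229, 1145]. For each d | 1145:
  d = 1: 𝟙(1) · μ(1145/1) = 1 · 1 = 1
  d = 5: 𝟙(5) · μ(1145/5) = 1 · -1 = -1
  d = 229: 𝟙(229) · μ(1145/229) = 1 · -1 = -1
  d = 1145: 𝟙(1145) · μ(1145/1145) = 1 · 1 = 1
Summing: (𝟙 * μ)(1145) = 1 + -1 + -1 + 1 = 0.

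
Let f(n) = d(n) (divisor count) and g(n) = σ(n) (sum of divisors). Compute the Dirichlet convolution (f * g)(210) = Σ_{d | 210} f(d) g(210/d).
(d * σ)(210) = 2400

Divisors of 210: [1, 2, 3, 5, 6, 7, 10, 14, 15, 21, 30, 35, 42, 70, 105, 210]. For each d | 210:
  d = 1: d(1) · σ(210/1) = 1 · 576 = 576
  d = 2: d(2) · σ(210/2) = 2 · 192 = 384
  d = 3: d(3) · σ(210/3) = 2 · 144 = 288
  d = 5: d(5) · σ(210/5) = 2 · 96 = 192
  d = 6: d(6) · σ(210/6) = 4 · 48 = 192
  d = 7: d(7) · σ(210/7) = 2 · 72 = 144
  d = 10: d(10) · σ(210/10) = 4 · 32 = 128
  d = 14: d(14) · σ(210/14) = 4 · 24 = 96
  d = 15: d(15) · σ(210/15) = 4 · 24 = 96
  d = 21: d(21) · σ(210/21) = 4 · 18 = 72
  d = 30: d(30) · σ(210/30) = 8 · 8 = 64
  d = 35: d(35) · σ(210/35) = 4 · 12 = 48
  d = 42: d(42) · σ(210/42) = 8 · 6 = 48
  d = 70: d(70) · σ(210/70) = 8 · 4 = 32
  d = 105: d(105) · σ(210/105) = 8 · 3 = 24
  d = 210: d(210) · σ(210/210) = 16 · 1 = 16
Summing: (d * σ)(210) = 576 + 384 + 288 + 192 + 192 + 144 + 128 + 96 + 96 + 72 + 64 + 48 + 48 + 32 + 24 + 16 = 2400.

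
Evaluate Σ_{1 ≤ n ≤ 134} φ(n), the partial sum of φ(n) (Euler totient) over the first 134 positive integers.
Σ_{n ≤ 134} φ(n) = 5498

Compute φ(n) for each 1 ≤ n ≤ 134: φ(1) = 1, φ(2) = 1, φ(3) = 2, φ(4) = 2, φ(5) = 4, φ(6) = 2, φ(7) = 6, φ(8) = 4, φ(9) = 6, φ(10) = 4, φ(11) = 10, φ(12) = 4, φ(13) = 12, φ(14) = 6, φ(15) = 8, φ(16) = 8, φ(17) = 16, φ(18) = 6, φ(19) = 18, φ(20) = 8, φ(21) = 12, φ(22) = 10, φ(23) = 22, φ(24) = 8, φ(25) = 20, φ(26) = 12, φ(27) = 18, φ(28) = 12, φ(29) = 28, φ(30) = 8, φ(31) = 30, φ(32) = 16, φ(33) = 20, φ(34) = 16, φ(35) = 24, φ(36) = 12, φ(37) = 36, φ(38) = 18, φ(39) = 24, φ(40) = 16, φ(41) = 40, φ(42) = 12, φ(43) = 42, φ(44) = 20, φ(45) = 24, φ(46) = 22, φ(47) = 46, φ(48) = 16, φ(49) = 42, φ(50) = 20, φ(51) = 32, φ(52) = 24, φ(53) = 52, φ(54) = 18, φ(55) = 40, φ(56) = 24, φ(57) = 36, φ(58) = 28, φ(59) = 58, φ(60) = 16, φ(61) = 60, φ(62) = 30, φ(63) = 36, φ(64) = 32, φ(65) = 48, φ(66) = 20, φ(67) = 66, φ(68) = 32, φ(69) = 44, φ(70) = 24, φ(71) = 70, φ(72) = 24, φ(73) = 72, φ(74) = 36, φ(75) = 40, φ(76) = 36, φ(77) = 60, φ(78) = 24, φ(79) = 78, φ(80) = 32, φ(81) = 54, φ(82) = 40, φ(83) = 82, φ(84) = 24, φ(85) = 64, φ(86) = 42, φ(87) = 56, φ(88) = 40, φ(89) = 88, φ(90) = 24, φ(91) = 72, φ(92) = 44, φ(93) = 60, φ(94) = 46, φ(95) = 72, φ(96) = 32, φ(97) = 96, φ(98) = 42, φ(99) = 60, φ(100) = 40, φ(101) = 100, φ(102) = 32, φ(103) = 102, φ(104) = 48, φ(105) = 48, φ(106) = 52, φ(107) = 106, φ(108) = 36, φ(109) = 108, φ(110) = 40, φ(111) = 72, φ(112) = 48, φ(113) = 112, φ(114) = 36, φ(115) = 88, φ(116) = 56, φ(117) = 72, φ(118) = 58, φ(119) = 96, φ(120) = 32, φ(121) = 110, φ(122) = 60, φ(123) = 80, φ(124) = 60, φ(125) = 100, φ(126) = 36, φ(127) = 126, φ(128) = 64, φ(129) = 84, φ(130) = 48, φ(131) = 130, φ(132) = 40, φ(133) = 108, φ(134) = 66. Summing all 134 values: 5498. (Average order: Σ_{n ≤ x} φ(n) ~ (3/π²) x². For x = 134, (3/π²)·134² ≈ 5457.97.)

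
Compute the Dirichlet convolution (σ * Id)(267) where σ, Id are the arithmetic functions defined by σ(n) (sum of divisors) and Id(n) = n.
(σ * Id)(267) = 1253

Divisors of 267: [1, 3, 89, 267]. For each d | 267:
  d = 1: σ(1) · Id(267/1) = 1 · 267 = 267
  d = 3: σ(3) · Id(267/3) = 4 · 89 = 356
  d = 89: σ(89) · Id(267/89) = 90 · 3 = 270
  d = 267: σ(267) · Id(267/267) = 360 · 1 = 360
Summing: (σ * Id)(267) = 267 + 356 + 270 + 360 = 1253.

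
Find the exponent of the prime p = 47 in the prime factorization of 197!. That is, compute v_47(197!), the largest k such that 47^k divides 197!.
v_47(197!) = 4

Legendre's formula: v_p(n!) = Σ_{k ≥ 1} ⌊n / p^k⌋. For p = 47, n = 197, the terms are:
  ⌊197/47^1⌋ = ⌊197/47⌋ = 4
(the next term ⌊197/47^2⌋ = 0, terminating the sum). Summing: v_47(197!) = 4 = 4.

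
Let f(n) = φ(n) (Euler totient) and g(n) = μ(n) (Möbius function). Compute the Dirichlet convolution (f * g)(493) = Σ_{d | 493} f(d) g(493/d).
(φ * μ)(493) = 405

Divisors of 493: [1, 17, 29, 493]. For each d | 493:
  d = 1: φ(1) · μ(493/1) = 1 · 1 = 1
  d = 17: φ(17) · μ(493/17) = 16 · -1 = -16
  d = 29: φ(29) · μ(493/29) = 28 · -1 = -28
  d = 493: φ(493) · μ(493/493) = 448 · 1 = 448
Summing: (φ * μ)(493) = 1 + -16 + -28 + 448 = 405.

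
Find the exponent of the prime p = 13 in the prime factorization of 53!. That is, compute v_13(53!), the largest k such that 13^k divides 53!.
v_13(53!) = 4

Legendre's formula: v_p(n!) = Σ_{k ≥ 1} ⌊n / p^k⌋. For p = 13, n = 53, the terms are:
  ⌊53/13^1⌋ = ⌊53/13⌋ = 4
(the next term ⌊53/13^2⌋ = 0, terminating the sum). Summing: v_13(53!) = 4 = 4.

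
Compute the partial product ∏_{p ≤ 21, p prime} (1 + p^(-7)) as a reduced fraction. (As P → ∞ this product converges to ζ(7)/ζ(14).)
∏ = 1068826090093603336253543016500022477644576/1060040977976779320486482915314295925421875

The primes p ≤ 21 are [2, 3, 5, 7, 11, 13, 17, 19]. For each, (1 + 1/p^7) = (p^7 + 1)/p^7. Multiplying these fractions over p ∈ [2, 3, 5, 7, 11, 13, 17, 19] gives 1068826090093603336253543016500022477644576/1060040977976779320486482915314295925421875. (In the limit P → ∞ this tends to ζ(7)/ζ(14).)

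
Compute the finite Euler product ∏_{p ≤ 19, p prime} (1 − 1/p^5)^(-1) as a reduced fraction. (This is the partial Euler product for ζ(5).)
∏ = 995488417328655275157507375/960036697434231116505428608

The primes p ≤ 19 are [2, 3, 5, 7, 11, 13, 17, 19]. For each prime, (1 − 1/p^5)^(-1) = p^5 / (p^5 − 1). The product is (1 − 1/2^5)^(-1), (1 − 1/3^5)^(-1), (1 − 1/5^5)^(-1), (1 − 1/7^5)^(-1), (1 − 1/11^5)^(-1), (1 − 1/13^5)^(-1), (1 − 1/17^5)^(-1), (1 − 1/19^5)^(-1) = ∏ p^5 / (p^5 − 1) = 995488417328655275157507375/960036697434231116505428608.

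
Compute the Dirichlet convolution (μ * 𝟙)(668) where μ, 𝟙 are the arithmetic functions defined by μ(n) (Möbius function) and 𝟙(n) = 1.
(μ * 𝟙)(668) = 0

Divisors of 668: [1, 2, 4, 167, 334, 668]. For each d | 668:
  d = 1: μ(1) · 𝟙(668/1) = 1 · 1 = 1
  d = 2: μ(2) · 𝟙(668/2) = -1 · 1 = -1
  d = 4: μ(4) · 𝟙(668/4) = 0 · 1 = 0
  d = 167: μ(167) · 𝟙(668/167) = -1 · 1 = -1
  d = 334: μ(334) · 𝟙(668/334) = 1 · 1 = 1
  d = 668: μ(668) · 𝟙(668/668) = 0 · 1 = 0
Summing: (μ * 𝟙)(668) = 1 + -1 + 0 + -1 + 1 + 0 = 0.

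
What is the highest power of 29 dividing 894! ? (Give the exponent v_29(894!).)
v_29(894!) = 31

Legendre's formula: v_p(n!) = Σ_{k ≥ 1} ⌊n / p^k⌋. For p = 29, n = 894, the terms are:
  ⌊894/29^1⌋ = ⌊894/29⌋ = 30
  ⌊894/29^2⌋ = ⌊894/841⌋ = 1
(the next term ⌊894/29^3⌋ = 0, terminating the sum). Summing: v_29(894!) = 30 + 1 = 31.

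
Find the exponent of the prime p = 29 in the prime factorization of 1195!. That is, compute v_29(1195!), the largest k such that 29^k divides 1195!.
v_29(1195!) = 42

Legendre's formula: v_p(n!) = Σ_{k ≥ 1} ⌊n / p^k⌋. For p = 29, n = 1195, the terms are:
  ⌊1195/29^1⌋ = ⌊1195/29⌋ = 41
  ⌊1195/29^2⌋ = ⌊1195/841⌋ = 1
(the next term ⌊1195/29^3⌋ = 0, terminating the sum). Summing: v_29(1195!) = 41 + 1 = 42.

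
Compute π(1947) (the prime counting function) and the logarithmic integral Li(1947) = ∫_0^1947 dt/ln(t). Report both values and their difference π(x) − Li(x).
π(1947) = 295;  Li(1947) ≈ 307.82;  π(x) − Li(x) ≈ -12.82.

Direct count of primes ≤ 1947 gives π(1947) = 295. Numerical evaluation of the logarithmic integral gives Li(1947) ≈ 307.82. The difference π(x) − Li(x) ≈ -12.82 is typically negative for small/moderate x (Li(x) overestimates), though Littlewood's theorem shows this sign changes infinitely often.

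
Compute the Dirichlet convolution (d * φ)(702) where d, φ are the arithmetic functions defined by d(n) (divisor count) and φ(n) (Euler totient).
(d * φ)(702) = 1680

Divisors of 702: [1, 2, 3, 6, 9, 13, 18, 26, 27, 39, 54, 78, 117, 234, 351, 702]. For each d | 702:
  d = 1: d(1) · φ(702/1) = 1 · 216 = 216
  d = 2: d(2) · φ(702/2) = 2 · 216 = 432
  d = 3: d(3) · φ(702/3) = 2 · 72 = 144
  d = 6: d(6) · φ(702/6) = 4 · 72 = 288
  d = 9: d(9) · φ(702/9) = 3 · 24 = 72
  d = 13: d(13) · φ(702/13) = 2 · 18 = 36
  d = 18: d(18) · φ(702/18) = 6 · 24 = 144
  d = 26: d(26) · φ(702/26) = 4 · 18 = 72
  d = 27: d(27) · φ(702/27) = 4 · 12 = 48
  d = 39: d(39) · φ(702/39) = 4 · 6 = 24
  d = 54: d(54) · φ(702/54) = 8 · 12 = 96
  d = 78: d(78) · φ(702/78) = 8 · 6 = 48
  d = 117: d(117) · φ(702/117) = 6 · 2 = 12
  d = 234: d(234) · φ(702/234) = 12 · 2 = 24
  d = 351: d(351) · φ(702/351) = 8 · 1 = 8
  d = 702: d(702) · φ(702/702) = 16 · 1 = 16
Summing: (d * φ)(702) = 216 + 432 + 144 + 288 + 72 + 36 + 144 + 72 + 48 + 24 + 96 + 48 + 12 + 24 + 8 + 16 = 1680.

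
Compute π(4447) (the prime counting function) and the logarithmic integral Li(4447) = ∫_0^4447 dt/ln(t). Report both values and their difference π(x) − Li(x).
π(4447) = 604;  Li(4447) ≈ 618.91;  π(x) − Li(x) ≈ -14.91.

Direct count of primes ≤ 4447 gives π(4447) = 604. Numerical evaluation of the logarithmic integral gives Li(4447) ≈ 618.91. The difference π(x) − Li(x) ≈ -14.91 is typically negative for small/moderate x (Li(x) overestimates), though Littlewood's theorem shows this sign changes infinitely often.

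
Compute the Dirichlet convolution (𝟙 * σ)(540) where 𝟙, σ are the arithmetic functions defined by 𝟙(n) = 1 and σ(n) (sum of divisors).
(𝟙 * σ)(540) = 4466

Divisors of 540: [1, 2, 3, 4, 5, 6, 9, 10, 12, 15, 18, 20, 27, 30, 36, 45, 54, 60, 90, 108, 135, 180, 270, 540]. For each d | 540:
  d = 1: 𝟙(1) · σ(540/1) = 1 · 1680 = 1680
  d = 2: 𝟙(2) · σ(540/2) = 1 · 720 = 720
  d = 3: 𝟙(3) · σ(540/3) = 1 · 546 = 546
  d = 4: 𝟙(4) · σ(540/4) = 1 · 240 = 240
  d = 5: 𝟙(5) · σ(540/5) = 1 · 280 = 280
  d = 6: 𝟙(6) · σ(540/6) = 1 · 234 = 234
  d = 9: 𝟙(9) · σ(540/9) = 1 · 168 = 168
  d = 10: 𝟙(10) · σ(540/10) = 1 · 120 = 120
  d = 12: 𝟙(12) · σ(540/12) = 1 · 78 = 78
  d = 15: 𝟙(15) · σ(540/15) = 1 · 91 = 91
  d = 18: 𝟙(18) · σ(540/18) = 1 · 72 = 72
  d = 20: 𝟙(20) · σ(540/20) = 1 · 40 = 40
  d = 27: 𝟙(27) · σ(540/27) = 1 · 42 = 42
  d = 30: 𝟙(30) · σ(540/30) = 1 · 39 = 39
  d = 36: 𝟙(36) · σ(540/36) = 1 · 24 = 24
  d = 45: 𝟙(45) · σ(540/45) = 1 · 28 = 28
  d = 54: 𝟙(54) · σ(540/54) = 1 · 18 = 18
  d = 60: 𝟙(60) · σ(540/60) = 1 · 13 = 13
  d = 90: 𝟙(90) · σ(540/90) = 1 · 12 = 12
  d = 108: 𝟙(108) · σ(540/108) = 1 · 6 = 6
  d = 135: 𝟙(135) · σ(540/135) = 1 · 7 = 7
  d = 180: 𝟙(180) · σ(540/180) = 1 · 4 = 4
  d = 270: 𝟙(270) · σ(540/270) = 1 · 3 = 3
  d = 540: 𝟙(540) · σ(540/540) = 1 · 1 = 1
Summing: (𝟙 * σ)(540) = 1680 + 720 + 546 + 240 + 280 + 234 + 168 + 120 + 78 + 91 + 72 + 40 + 42 + 39 + 24 + 28 + 18 + 13 + 12 + 6 + 7 + 4 + 3 + 1 = 4466.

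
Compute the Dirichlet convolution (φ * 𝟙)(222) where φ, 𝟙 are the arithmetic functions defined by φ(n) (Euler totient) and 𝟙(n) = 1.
(φ * 𝟙)(222) = 222

Divisors of 222: [1, 2, 3, 6, 37, 74, 111, 222]. For each d | 222:
  d = 1: φ(1) · 𝟙(222/1) = 1 · 1 = 1
  d = 2: φ(2) · 𝟙(222/2) = 1 · 1 = 1
  d = 3: φ(3) · 𝟙(222/3) = 2 · 1 = 2
  d = 6: φ(6) · 𝟙(222/6) = 2 · 1 = 2
  d = 37: φ(37) · 𝟙(222/37) = 36 · 1 = 36
  d = 74: φ(74) · 𝟙(222/74) = 36 · 1 = 36
  d = 111: φ(111) · 𝟙(222/111) = 72 · 1 = 72
  d = 222: φ(222) · 𝟙(222/222) = 72 · 1 = 72
Summing: (φ * 𝟙)(222) = 1 + 1 + 2 + 2 + 36 + 36 + 72 + 72 = 222.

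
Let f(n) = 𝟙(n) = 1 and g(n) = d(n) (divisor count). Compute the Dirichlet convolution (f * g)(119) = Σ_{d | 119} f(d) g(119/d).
(𝟙 * d)(119) = 9

Divisors of 119: [1, 7, 17, 119]. For each d | 119:
  d = 1: 𝟙(1) · d(119/1) = 1 · 4 = 4
  d = 7: 𝟙(7) · d(119/7) = 1 · 2 = 2
  d = 17: 𝟙(17) · d(119/17) = 1 · 2 = 2
  d = 119: 𝟙(119) · d(119/119) = 1 · 1 = 1
Summing: (𝟙 * d)(119) = 4 + 2 + 2 + 1 = 9.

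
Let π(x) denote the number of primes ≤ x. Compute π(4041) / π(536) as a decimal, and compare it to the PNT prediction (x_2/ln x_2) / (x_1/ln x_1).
π(4041)/π(536) = 557/99 ≈ 5.6263;  PNT prediction ≈ 5.7052.

π(536) = 99 and π(4041) = 557, so π(4041)/π(536) ≈ 5.6263. The PNT-predicted ratio is (4041/ln(4041)) / (536/ln(536)) ≈ 5.7052. The two agree to within a few percent, as expected.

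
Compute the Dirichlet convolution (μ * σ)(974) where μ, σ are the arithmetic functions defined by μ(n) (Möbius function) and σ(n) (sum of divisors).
(μ * σ)(974) = 974

Divisors of 974: [1, 2, 487, 974]. For each d | 974:
  d = 1: μ(1) · σ(974/1) = 1 · 1464 = 1464
  d = 2: μ(2) · σ(974/2) = -1 · 488 = -488
  d = 487: μ(487) · σ(974/487) = -1 · 3 = -3
  d = 974: μ(974) · σ(974/974) = 1 · 1 = 1
Summing: (μ * σ)(974) = 1464 + -488 + -3 + 1 = 974.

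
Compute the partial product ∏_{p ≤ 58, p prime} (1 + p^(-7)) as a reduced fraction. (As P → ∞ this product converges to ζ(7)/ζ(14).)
∏ = 309952223984670960543603211891856695601672510675385627534277668624533812457091991127236052954668734671204274242309849088/307404601692723276790274585782287621574695329443342398483341336503340384695750533342769593387518417543812906517214978125

The primes p ≤ 58 are [2, 3, 5, 7, 11, 13, 17, 19, 23, 29, 31, 37, 41, 43, 47, 53]. For each, (1 + 1/p^7) = (p^7 + 1)/p^7. Multiplying these fractions over p ∈ [2, 3, 5, 7, 11, 13, 17, 19, 23, 29, 31, 37, 41, 43, 47, 53] gives 309952223984670960543603211891856695601672510675385627534277668624533812457091991127236052954668734671204274242309849088/307404601692723276790274585782287621574695329443342398483341336503340384695750533342769593387518417543812906517214978125. (In the limit P → ∞ this tends to ζ(7)/ζ(14).)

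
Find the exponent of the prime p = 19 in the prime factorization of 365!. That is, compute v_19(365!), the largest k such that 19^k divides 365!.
v_19(365!) = 20

Legendre's formula: v_p(n!) = Σ_{k ≥ 1} ⌊n / p^k⌋. For p = 19, n = 365, the terms are:
  ⌊365/19^1⌋ = ⌊365/19⌋ = 19
  ⌊365/19^2⌋ = ⌊365/361⌋ = 1
(the next term ⌊365/19^3⌋ = 0, terminating the sum). Summing: v_19(365!) = 19 + 1 = 20.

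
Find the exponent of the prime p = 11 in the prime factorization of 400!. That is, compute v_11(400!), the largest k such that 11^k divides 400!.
v_11(400!) = 39

Legendre's formula: v_p(n!) = Σ_{k ≥ 1} ⌊n / p^k⌋. For p = 11, n = 400, the terms are:
  ⌊400/11^1⌋ = ⌊400/11⌋ = 36
  ⌊400/11^2⌋ = ⌊400/121⌋ = 3
(the next term ⌊400/11^3⌋ = 0, terminating the sum). Summing: v_11(400!) = 36 + 3 = 39.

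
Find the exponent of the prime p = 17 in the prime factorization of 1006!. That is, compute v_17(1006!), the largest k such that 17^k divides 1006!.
v_17(1006!) = 62

Legendre's formula: v_p(n!) = Σ_{k ≥ 1} ⌊n / p^k⌋. For p = 17, n = 1006, the terms are:
  ⌊1006/17^1⌋ = ⌊1006/17⌋ = 59
  ⌊1006/17^2⌋ = ⌊1006/289⌋ = 3
(the next term ⌊1006/17^3⌋ = 0, terminating the sum). Summing: v_17(1006!) = 59 + 3 = 62.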